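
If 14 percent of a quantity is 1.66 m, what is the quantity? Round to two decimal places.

1.66 m ÷ 0.14 ≈ 11.86 m.

11.86 m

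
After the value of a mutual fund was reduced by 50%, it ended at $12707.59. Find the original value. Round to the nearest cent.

$25415.18

The overall multiplier applied was 0.5.
So the original value was $12707.59 ÷ 0.5 = $25415.18.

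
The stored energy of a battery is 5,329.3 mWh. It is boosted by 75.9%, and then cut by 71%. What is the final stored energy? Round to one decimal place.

Each change multiplies by a factor: 1.759 × 0.29 = 0.51011.
5,329.3 × 0.51011 = 2718.529223 ≈ 2,718.5.

2,718.5 mWh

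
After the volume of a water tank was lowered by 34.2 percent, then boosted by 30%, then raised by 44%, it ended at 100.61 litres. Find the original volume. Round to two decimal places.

The overall multiplier applied was 0.658 × 1.3 × 1.44 = 1.231776.
So the original volume was 100.61 ÷ 1.231776 ≈ 81.68 litres.

81.68 litres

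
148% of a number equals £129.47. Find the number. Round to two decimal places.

£87.48

£129.47 ÷ 1.48 ≈ £87.48.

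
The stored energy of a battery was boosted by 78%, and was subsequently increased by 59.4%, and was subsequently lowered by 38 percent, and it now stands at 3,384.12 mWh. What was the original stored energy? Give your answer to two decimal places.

Undoing the 38% decrease: 3,384.12 ÷ 0.62 ≈ 5458.258065.
Undoing the 59.4% increase: 5458.258065 ÷ 1.594 ≈ 3424.252237.
Undoing the 78% increase: 3424.252237 ÷ 1.78 ≈ 1,923.74 mWh.

1,923.74 mWh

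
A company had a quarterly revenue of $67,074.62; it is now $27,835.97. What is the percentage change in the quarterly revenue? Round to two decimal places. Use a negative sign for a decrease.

-58.50%

Change: $27,835.97 − $67,074.62 = -$39,238.65.
Relative to the original: -$39,238.65 ÷ $67,074.62 ≈ -58.50%.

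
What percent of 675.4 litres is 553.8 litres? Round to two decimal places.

553.8 litres ÷ 675.4 litres ≈ 82.00%.

82.00%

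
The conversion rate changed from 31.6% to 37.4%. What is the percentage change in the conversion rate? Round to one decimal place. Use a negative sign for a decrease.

18.4%

The change is 37.4 − 31.6 = 5.8 percentage points.
Relative to the original 31.6%, that is 5.8 ÷ 31.6 ≈ 18.4%.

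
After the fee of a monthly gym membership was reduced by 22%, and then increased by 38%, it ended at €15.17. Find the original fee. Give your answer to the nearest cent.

€14.09

The overall multiplier applied was 0.78 × 1.38 = 1.0764.
So the original fee was €15.17 ÷ 1.0764 ≈ €14.09.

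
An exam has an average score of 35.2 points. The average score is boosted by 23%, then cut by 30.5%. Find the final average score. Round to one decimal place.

30.1 points

Each change multiplies by a factor: 1.23 × 0.695 = 0.85485.
35.2 × 0.85485 = 30.09072 ≈ 30.1.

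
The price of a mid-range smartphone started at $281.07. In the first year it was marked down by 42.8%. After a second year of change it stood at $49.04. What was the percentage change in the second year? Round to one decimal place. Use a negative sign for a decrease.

-69.5%

After the first year: $281.07 × 0.572 = $160.77204.
Second-year multiplier: $49.04 ÷ $160.77204 ≈ 0.30503.
That is a change of -69.5%.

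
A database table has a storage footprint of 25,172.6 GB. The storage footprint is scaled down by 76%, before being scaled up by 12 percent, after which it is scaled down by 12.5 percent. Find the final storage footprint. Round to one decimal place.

5,920.6 GB

Apply the 76% decrease: 25,172.6 × 0.24 = 6041.424.
12% increase: 6041.424 × 1.12 = 6766.39488.
After the 12.5% decrease: 6766.39488 × 0.875 = 5920.59552 ≈ 5,920.6.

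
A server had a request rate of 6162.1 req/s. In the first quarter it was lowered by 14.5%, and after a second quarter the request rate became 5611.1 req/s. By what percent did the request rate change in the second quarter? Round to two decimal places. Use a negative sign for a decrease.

After the first quarter: 6162.1 × 0.855 = 5268.5955.
Second-quarter multiplier: 5611.1 ÷ 5268.5955 ≈ 1.065009.
That is a change of 6.50%.

6.50%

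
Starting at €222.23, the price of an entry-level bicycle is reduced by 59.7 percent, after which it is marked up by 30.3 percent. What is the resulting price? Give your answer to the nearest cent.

After the 59.7% decrease: €222.23 × 0.403 = €89.55869.
Apply the 30.3% increase: €89.55869 × 1.303 = €116.69497307 ≈ €116.69.

€116.69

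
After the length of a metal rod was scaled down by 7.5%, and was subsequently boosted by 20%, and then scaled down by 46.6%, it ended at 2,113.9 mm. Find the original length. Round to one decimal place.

The overall multiplier applied was 0.925 × 1.2 × 0.534 = 0.59274.
So the original length was 2,113.9 ÷ 0.59274 ≈ 3,566.3 mm.

3,566.3 mm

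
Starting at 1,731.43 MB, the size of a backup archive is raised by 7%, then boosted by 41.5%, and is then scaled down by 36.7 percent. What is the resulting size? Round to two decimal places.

Each change multiplies by a factor: 1.07 × 1.415 × 0.633 = 0.95839365.
1,731.43 × 0.95839365 = 1659.3915174195 ≈ 1,659.39.

1,659.39 MB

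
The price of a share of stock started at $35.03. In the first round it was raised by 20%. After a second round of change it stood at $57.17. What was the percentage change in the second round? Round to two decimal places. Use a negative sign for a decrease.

36.00%

After the first round: $35.03 × 1.2 = $42.036.
Second-round multiplier: $57.17 ÷ $42.036 ≈ 1.360025.
That is a change of 36.00%.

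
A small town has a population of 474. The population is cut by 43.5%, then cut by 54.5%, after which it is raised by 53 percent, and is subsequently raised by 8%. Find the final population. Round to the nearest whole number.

201

43.5% decrease: 474 × 0.565 = 267.81.
After the 54.5% decrease: 267.81 × 0.455 = 121.85355.
53% increase: 121.85355 × 1.53 = 186.4359315.
Apply the 8% increase: 186.4359315 × 1.08 = 201.35080602 ≈ 201.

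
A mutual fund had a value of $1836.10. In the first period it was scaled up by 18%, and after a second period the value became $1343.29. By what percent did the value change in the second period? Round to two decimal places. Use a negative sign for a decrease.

-38.00%

After the first period: $1836.10 × 1.18 = $2166.598.
Second-period multiplier: $1343.29 ÷ $2166.598 ≈ 0.62.
That is a change of -38.00%.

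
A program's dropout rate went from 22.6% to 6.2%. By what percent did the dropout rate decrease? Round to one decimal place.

The change is 6.2 − 22.6 = -16.4 percentage points.
Relative to the original 22.6%, that is -16.4 ÷ 22.6 ≈ -72.6%.
So the dropout rate fell by 72.6%.

72.6%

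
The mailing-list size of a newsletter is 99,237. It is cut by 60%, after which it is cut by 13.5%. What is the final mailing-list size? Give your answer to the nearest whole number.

60% decrease: 99,237 × 0.4 = 39694.8.
After the 13.5% decrease: 39694.8 × 0.865 = 34336.002 ≈ 34,336.

34,336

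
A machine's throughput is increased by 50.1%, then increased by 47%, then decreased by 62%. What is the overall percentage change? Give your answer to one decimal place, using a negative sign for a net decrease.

-16.2%

The combined multiplier is 1.501 × 1.47 × 0.38 = 0.8384586.
That corresponds to a decrease of 16.2%.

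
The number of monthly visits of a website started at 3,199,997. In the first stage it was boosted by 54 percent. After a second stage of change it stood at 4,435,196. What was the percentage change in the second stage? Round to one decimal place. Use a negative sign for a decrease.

-10.0%

After the first stage: 3,199,997 × 1.54 = 4927995.38.
Second-stage multiplier: 4,435,196 ÷ 4927995.38 ≈ 0.9.
That is a change of -10.0%.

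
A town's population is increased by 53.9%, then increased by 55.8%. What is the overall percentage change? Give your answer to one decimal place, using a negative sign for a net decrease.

139.8%

The combined multiplier is 1.539 × 1.558 = 2.397762.
That corresponds to an increase of 139.8%.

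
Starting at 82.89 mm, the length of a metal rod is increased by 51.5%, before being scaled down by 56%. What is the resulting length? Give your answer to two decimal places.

Each change multiplies by a factor: 1.515 × 0.44 = 0.6666.
82.89 × 0.6666 = 55.254474 ≈ 55.25.

55.25 mm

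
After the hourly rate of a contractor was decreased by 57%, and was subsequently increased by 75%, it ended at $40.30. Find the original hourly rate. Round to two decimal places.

Undoing the 75% increase: $40.30 ÷ 1.75 ≈ $23.028571.
Undoing the 57% decrease: $23.028571 ÷ 0.43 ≈ $53.55.

$53.55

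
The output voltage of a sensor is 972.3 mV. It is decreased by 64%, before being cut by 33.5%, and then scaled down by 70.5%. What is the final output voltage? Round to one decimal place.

After the 64% decrease: 972.3 × 0.36 = 350.028.
After the 33.5% decrease: 350.028 × 0.665 = 232.76862.
After the 70.5% decrease: 232.76862 × 0.295 = 68.6667429 ≈ 68.7.

68.7 mV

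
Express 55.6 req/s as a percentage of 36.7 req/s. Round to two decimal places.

151.50%

55.6 req/s ÷ 36.7 req/s ≈ 151.50%.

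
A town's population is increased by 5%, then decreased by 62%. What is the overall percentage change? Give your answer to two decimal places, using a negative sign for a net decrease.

A 5% increase multiplies by 1.05.
Then a 62% decrease: 1.05 × 0.38 = 0.399.
Overall factor 0.399, i.e. -60.10%.

-60.10%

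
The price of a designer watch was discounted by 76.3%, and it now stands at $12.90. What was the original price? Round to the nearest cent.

The overall multiplier applied was 0.237.
So the original price was $12.90 ÷ 0.237 ≈ $54.43.

$54.43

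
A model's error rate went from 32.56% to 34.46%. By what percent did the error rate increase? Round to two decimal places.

5.84%

The change is 34.46 − 32.56 = 1.90 percentage points.
Relative to the original 32.56%, that is 1.90 ÷ 32.56 ≈ 5.84%.
So the error rate rose by 5.84%.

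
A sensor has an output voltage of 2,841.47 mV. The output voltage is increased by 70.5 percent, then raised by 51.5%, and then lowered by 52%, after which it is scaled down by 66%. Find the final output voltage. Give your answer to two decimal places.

1,197.84 mV

Each change multiplies by a factor: 1.705 × 1.515 × 0.48 × 0.34 = 0.42155784.
2,841.47 × 0.42155784 = 1197.8439556248 ≈ 1,197.84.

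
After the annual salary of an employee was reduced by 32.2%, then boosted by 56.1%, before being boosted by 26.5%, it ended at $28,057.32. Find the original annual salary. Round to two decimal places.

Undoing the 26.5% increase: $28,057.32 ÷ 1.265 ≈ $22179.699605.
Undoing the 56.1% increase: $22179.699605 ÷ 1.561 ≈ $14208.648049.
Undoing the 32.2% decrease: $14208.648049 ÷ 0.678 ≈ $20,956.71.

$20,956.71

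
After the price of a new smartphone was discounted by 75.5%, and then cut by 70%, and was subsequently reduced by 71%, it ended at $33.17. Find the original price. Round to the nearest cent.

The overall multiplier applied was 0.245 × 0.3 × 0.29 = 0.021315.
So the original price was $33.17 ÷ 0.021315 ≈ $1556.18.

$1556.18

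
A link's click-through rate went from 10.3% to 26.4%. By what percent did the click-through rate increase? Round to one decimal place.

156.3%

The change is 26.4 − 10.3 = 16.1 percentage points.
Relative to the original 10.3%, that is 16.1 ÷ 10.3 ≈ 156.3%.
So the click-through rate rose by 156.3%.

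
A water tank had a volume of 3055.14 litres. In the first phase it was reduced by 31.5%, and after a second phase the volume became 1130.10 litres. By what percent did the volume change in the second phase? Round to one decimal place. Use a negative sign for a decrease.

-46.0%

After the first phase: 3055.14 × 0.685 = 2092.7709.
Second-phase multiplier: 1130.10 ÷ 2092.7709 ≈ 0.54.
That is a change of -46.0%.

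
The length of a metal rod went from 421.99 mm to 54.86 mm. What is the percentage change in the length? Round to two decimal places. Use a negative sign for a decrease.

-87.00%

Change: 54.86 − 421.99 = -367.13.
Relative to the original: -367.13 ÷ 421.99 ≈ -87.00%.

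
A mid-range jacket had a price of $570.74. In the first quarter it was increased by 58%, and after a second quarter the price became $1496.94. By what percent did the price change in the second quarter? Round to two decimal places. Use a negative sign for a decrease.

After the first quarter: $570.74 × 1.58 = $901.7692.
Second-quarter multiplier: $1496.94 ÷ $901.7692 ≈ 1.660003.
That is a change of 66.00%.

66.00%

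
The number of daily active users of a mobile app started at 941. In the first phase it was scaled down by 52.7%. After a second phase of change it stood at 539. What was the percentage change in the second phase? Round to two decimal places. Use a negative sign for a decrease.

After the first phase: 941 × 0.473 = 445.093.
Second-phase multiplier: 539 ÷ 445.093 ≈ 1.210983.
That is a change of 21.10%.

21.10%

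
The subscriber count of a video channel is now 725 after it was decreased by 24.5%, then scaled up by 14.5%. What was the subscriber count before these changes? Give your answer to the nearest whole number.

Undoing the 14.5% increase: 725 ÷ 1.145 ≈ 633.187773.
Undoing the 24.5% decrease: 633.187773 ÷ 0.755 ≈ 839.

839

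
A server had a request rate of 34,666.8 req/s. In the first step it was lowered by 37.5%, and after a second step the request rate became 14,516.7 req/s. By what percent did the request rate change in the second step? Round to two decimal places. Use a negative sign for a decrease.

-33.00%

After the first step: 34,666.8 × 0.625 = 21666.75.
Second-step multiplier: 14,516.7 ÷ 21666.75 ≈ 0.669999.
That is a change of -33.00%.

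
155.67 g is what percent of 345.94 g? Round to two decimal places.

45.00%

155.67 g ÷ 345.94 g ≈ 45.00%.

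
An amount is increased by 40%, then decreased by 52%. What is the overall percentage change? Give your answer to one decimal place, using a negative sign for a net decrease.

-32.8%

The combined multiplier is 1.4 × 0.48 = 0.672.
That corresponds to a decrease of 32.8%.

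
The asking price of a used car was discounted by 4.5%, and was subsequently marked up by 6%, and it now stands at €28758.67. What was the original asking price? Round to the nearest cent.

€28409.24

Undoing the 6% increase: €28758.67 ÷ 1.06 ≈ €27130.820755.
Undoing the 4.5% decrease: €27130.820755 ÷ 0.955 ≈ €28409.24.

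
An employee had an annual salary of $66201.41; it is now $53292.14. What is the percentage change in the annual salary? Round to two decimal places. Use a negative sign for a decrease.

-19.50%

Change: $53292.14 − $66201.41 = -$12909.27.
Relative to the original: -$12909.27 ÷ $66201.41 ≈ -19.50%.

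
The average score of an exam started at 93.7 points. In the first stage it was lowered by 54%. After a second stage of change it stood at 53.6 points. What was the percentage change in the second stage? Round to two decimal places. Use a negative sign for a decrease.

After the first stage: 93.7 × 0.46 = 43.102.
Second-stage multiplier: 53.6 ÷ 43.102 ≈ 1.243562.
That is a change of 24.36%.

24.36%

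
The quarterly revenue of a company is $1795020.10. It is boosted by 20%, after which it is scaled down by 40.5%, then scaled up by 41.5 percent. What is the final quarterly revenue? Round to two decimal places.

$1813526.76

20% increase: $1795020.10 × 1.2 = $2154024.12.
Apply the 40.5% decrease: $2154024.12 × 0.595 = $1281644.3514.
41.5% increase: $1281644.3514 × 1.415 = $1813526.757231 ≈ $1813526.76.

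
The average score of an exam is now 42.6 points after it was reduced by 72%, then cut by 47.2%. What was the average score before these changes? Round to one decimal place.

288.1 points

Undoing the 47.2% decrease: 42.6 ÷ 0.528 ≈ 80.681818.
Undoing the 72% decrease: 80.681818 ÷ 0.28 ≈ 288.1 points.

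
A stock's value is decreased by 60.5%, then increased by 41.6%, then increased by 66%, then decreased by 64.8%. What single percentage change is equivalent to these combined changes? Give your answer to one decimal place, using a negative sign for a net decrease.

The combined multiplier is 0.395 × 1.416 × 1.66 × 0.352 = 0.3268218624.
That corresponds to a decrease of 67.3%.

-67.3%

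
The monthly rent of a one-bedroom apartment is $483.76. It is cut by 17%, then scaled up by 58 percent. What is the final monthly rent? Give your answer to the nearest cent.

$634.40

Apply the 17% decrease: $483.76 × 0.83 = $401.5208.
After the 58% increase: $401.5208 × 1.58 = $634.402864 ≈ $634.40.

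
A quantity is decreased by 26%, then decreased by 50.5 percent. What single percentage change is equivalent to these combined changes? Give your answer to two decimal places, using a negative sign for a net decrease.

The combined multiplier is 0.74 × 0.495 = 0.3663.
That corresponds to a decrease of 63.37%.

-63.37%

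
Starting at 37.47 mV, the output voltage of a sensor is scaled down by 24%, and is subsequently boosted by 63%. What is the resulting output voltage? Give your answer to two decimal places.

46.42 mV

Each change multiplies by a factor: 0.76 × 1.63 = 1.2388.
37.47 × 1.2388 = 46.417836 ≈ 46.42.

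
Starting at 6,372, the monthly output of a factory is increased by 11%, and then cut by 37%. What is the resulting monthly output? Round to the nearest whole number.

11% increase: 6,372 × 1.11 = 7072.92.
37% decrease: 7072.92 × 0.63 = 4455.9396 ≈ 4,456.

4,456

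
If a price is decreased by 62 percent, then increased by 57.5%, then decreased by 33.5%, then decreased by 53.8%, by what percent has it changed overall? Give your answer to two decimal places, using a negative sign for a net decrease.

A 62% decrease multiplies by 0.38.
Then a 57.5% increase: 0.38 × 1.575 = 0.5985.
Then a 33.5% decrease: 0.5985 × 0.665 = 0.3980025.
Then a 53.8% decrease: 0.3980025 × 0.462 = 0.183877155.
Overall factor 0.183877155, i.e. -81.61%.

-81.61%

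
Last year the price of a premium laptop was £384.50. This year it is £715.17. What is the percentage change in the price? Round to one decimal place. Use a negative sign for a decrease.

86.0%

Change: £715.17 − £384.50 = £330.67.
Relative to the original: £330.67 ÷ £384.50 = 86.0%.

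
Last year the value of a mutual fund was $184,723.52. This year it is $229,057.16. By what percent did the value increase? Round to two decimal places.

24.00%

Change: $229,057.16 − $184,723.52 = $44,333.64.
Relative to the original: $44,333.64 ÷ $184,723.52 ≈ 24.00%.
So the value increased by 24.00%.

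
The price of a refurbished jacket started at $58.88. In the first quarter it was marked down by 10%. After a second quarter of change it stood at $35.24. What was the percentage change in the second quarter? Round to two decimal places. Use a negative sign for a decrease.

After the first quarter: $58.88 × 0.9 = $52.992.
Second-quarter multiplier: $35.24 ÷ $52.992 ≈ 0.665006.
That is a change of -33.50%.

-33.50%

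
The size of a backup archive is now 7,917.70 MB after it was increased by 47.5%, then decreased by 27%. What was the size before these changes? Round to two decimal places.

7,353.33 MB

Undoing the 27% decrease: 7,917.70 ÷ 0.73 ≈ 10846.164384.
Undoing the 47.5% increase: 10846.164384 ÷ 1.475 ≈ 7,353.33 MB.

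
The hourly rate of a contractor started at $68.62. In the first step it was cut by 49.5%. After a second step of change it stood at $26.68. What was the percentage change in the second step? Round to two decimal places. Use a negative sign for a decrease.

After the first step: $68.62 × 0.505 = $34.6531.
Second-step multiplier: $26.68 ÷ $34.6531 ≈ 0.769917.
That is a change of -23.01%.

-23.01%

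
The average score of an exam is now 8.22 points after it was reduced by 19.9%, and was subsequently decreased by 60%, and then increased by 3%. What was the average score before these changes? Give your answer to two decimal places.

Undoing the 3% increase: 8.22 ÷ 1.03 ≈ 7.980583.
Undoing the 60% decrease: 7.980583 ÷ 0.4 ≈ 19.951458.
Undoing the 19.9% decrease: 19.951458 ÷ 0.801 ≈ 24.91 points.

24.91 points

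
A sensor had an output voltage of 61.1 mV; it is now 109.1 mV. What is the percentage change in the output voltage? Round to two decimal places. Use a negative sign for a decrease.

78.56%

Change: 109.1 − 61.1 = 48.0.
Relative to the original: 48.0 ÷ 61.1 ≈ 78.56%.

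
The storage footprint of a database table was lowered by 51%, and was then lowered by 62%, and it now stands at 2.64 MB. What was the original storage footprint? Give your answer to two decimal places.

14.18 MB

The overall multiplier applied was 0.49 × 0.38 = 0.1862.
So the original storage footprint was 2.64 ÷ 0.1862 ≈ 14.18 MB.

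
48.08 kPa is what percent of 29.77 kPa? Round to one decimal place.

161.5%

48.08 kPa ÷ 29.77 kPa ≈ 161.5%.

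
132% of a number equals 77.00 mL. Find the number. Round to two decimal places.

77.00 mL ÷ 1.32 ≈ 58.33 mL.

58.33 mL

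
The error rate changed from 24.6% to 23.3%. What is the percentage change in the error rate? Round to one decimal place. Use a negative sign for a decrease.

The change is 23.3 − 24.6 = -1.3 percentage points.
Relative to the original 24.6%, that is -1.3 ÷ 24.6 ≈ -5.3%.

-5.3%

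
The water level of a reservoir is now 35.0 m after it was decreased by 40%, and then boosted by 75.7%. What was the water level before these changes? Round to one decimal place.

Undoing the 75.7% increase: 35.0 ÷ 1.757 ≈ 19.920319.
Undoing the 40% decrease: 19.920319 ÷ 0.6 ≈ 33.2 m.

33.2 m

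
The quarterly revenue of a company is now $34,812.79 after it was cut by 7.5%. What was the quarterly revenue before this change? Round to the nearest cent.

$37,635.45

The overall multiplier applied was 0.925.
So the original quarterly revenue was $34,812.79 ÷ 0.925 ≈ $37,635.45.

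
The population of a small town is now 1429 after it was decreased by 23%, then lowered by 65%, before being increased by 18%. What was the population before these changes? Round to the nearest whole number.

4494

The overall multiplier applied was 0.77 × 0.35 × 1.18 = 0.31801.
So the original population was 1429 ÷ 0.31801 ≈ 4494.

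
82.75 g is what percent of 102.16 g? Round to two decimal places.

81.00%

82.75 g ÷ 102.16 g ≈ 81.00%.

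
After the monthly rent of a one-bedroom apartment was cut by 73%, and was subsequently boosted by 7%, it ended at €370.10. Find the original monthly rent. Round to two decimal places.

€1,281.07

The overall multiplier applied was 0.27 × 1.07 = 0.2889.
So the original monthly rent was €370.10 ÷ 0.2889 ≈ €1,281.07.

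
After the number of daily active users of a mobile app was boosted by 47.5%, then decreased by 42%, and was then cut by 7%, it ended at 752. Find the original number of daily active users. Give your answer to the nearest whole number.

945

Undoing the 7% decrease: 752 ÷ 0.93 ≈ 808.602151.
Undoing the 42% decrease: 808.602151 ÷ 0.58 ≈ 1394.14164.
Undoing the 47.5% increase: 1394.14164 ÷ 1.475 ≈ 945.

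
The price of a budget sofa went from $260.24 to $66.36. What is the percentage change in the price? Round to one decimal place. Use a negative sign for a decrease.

Change: $66.36 − $260.24 = -$193.88.
Relative to the original: -$193.88 ÷ $260.24 ≈ -74.5%.

-74.5%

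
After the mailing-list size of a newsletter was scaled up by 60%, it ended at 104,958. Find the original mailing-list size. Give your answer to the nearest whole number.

The overall multiplier applied was 1.6.
So the original mailing-list size was 104,958 ÷ 1.6 ≈ 65,599.

65,599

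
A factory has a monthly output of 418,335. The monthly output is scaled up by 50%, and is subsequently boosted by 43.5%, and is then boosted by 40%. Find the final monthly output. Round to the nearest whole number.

Each change multiplies by a factor: 1.5 × 1.435 × 1.4 = 3.0135.
418,335 × 3.0135 = 1260652.5225 ≈ 1,260,653.

1,260,653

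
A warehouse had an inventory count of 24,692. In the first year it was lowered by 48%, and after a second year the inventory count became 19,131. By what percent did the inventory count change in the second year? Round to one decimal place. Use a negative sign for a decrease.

After the first year: 24,692 × 0.52 = 12839.84.
Second-year multiplier: 19,131 ÷ 12839.84 ≈ 1.48997.
That is a change of 49.0%.

49.0%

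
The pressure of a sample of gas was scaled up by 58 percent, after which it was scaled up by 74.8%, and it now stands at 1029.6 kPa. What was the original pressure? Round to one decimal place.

Undoing the 74.8% increase: 1029.6 ÷ 1.748 ≈ 589.016018.
Undoing the 58% increase: 589.016018 ÷ 1.58 ≈ 372.8 kPa.

372.8 kPa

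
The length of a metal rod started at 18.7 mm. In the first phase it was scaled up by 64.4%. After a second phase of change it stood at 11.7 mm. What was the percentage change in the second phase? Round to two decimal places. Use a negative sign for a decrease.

-61.94%

After the first phase: 18.7 × 1.644 = 30.7428.
Second-phase multiplier: 11.7 ÷ 30.7428 ≈ 0.380577.
That is a change of -61.94%.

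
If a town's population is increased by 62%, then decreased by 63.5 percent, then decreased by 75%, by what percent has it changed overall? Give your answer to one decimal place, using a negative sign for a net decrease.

A 62% increase multiplies by 1.62.
Then a 63.5% decrease: 1.62 × 0.365 = 0.5913.
Then a 75% decrease: 0.5913 × 0.25 = 0.147825.
Overall factor 0.147825, i.e. -85.2%.

-85.2%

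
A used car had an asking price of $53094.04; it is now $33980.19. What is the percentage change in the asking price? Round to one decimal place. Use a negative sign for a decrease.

-36.0%

Change: $33980.19 − $53094.04 = -$19113.85.
Relative to the original: -$19113.85 ÷ $53094.04 ≈ -36.0%.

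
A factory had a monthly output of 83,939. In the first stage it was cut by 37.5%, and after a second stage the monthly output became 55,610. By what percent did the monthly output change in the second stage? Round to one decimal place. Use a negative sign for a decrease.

After the first stage: 83,939 × 0.625 = 52461.875.
Second-stage multiplier: 55,610 ÷ 52461.875 ≈ 1.06001.
That is a change of 6.0%.

6.0%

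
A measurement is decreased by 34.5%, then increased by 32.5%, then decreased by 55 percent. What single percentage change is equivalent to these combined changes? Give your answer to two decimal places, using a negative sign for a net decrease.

A 34.5% decrease multiplies by 0.655.
Then a 32.5% increase: 0.655 × 1.325 = 0.867875.
Then a 55% decrease: 0.867875 × 0.45 = 0.39054375.
Overall factor 0.39054375, i.e. -60.95%.

-60.95%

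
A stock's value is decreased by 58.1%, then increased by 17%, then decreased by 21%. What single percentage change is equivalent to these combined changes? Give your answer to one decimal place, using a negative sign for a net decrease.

-61.3%

A 58.1% decrease multiplies by 0.419.
Then a 17% increase: 0.419 × 1.17 = 0.49023.
Then a 21% decrease: 0.49023 × 0.79 = 0.3872817.
Overall factor 0.3872817, i.e. -61.3%.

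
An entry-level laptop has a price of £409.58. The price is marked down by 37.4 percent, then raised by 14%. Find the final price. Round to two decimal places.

£292.29

Apply the 37.4% decrease: £409.58 × 0.626 = £256.39708.
Apply the 14% increase: £256.39708 × 1.14 = £292.2926712 ≈ £292.29.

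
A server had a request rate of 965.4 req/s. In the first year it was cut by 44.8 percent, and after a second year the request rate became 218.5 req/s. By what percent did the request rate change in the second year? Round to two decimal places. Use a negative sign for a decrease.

-59.00%

After the first year: 965.4 × 0.552 = 532.9008.
Second-year multiplier: 218.5 ÷ 532.9008 ≈ 0.41002.
That is a change of -59.00%.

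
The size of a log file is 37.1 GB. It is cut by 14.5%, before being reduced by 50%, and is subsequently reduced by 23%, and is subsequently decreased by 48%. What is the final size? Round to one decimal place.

6.4 GB

After the 14.5% decrease: 37.1 × 0.855 = 31.7205.
After the 50% decrease: 31.7205 × 0.5 = 15.86025.
After the 23% decrease: 15.86025 × 0.77 = 12.2123925.
48% decrease: 12.2123925 × 0.52 = 6.3504441 ≈ 6.4.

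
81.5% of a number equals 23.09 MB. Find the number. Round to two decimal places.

28.33 MB

23.09 MB ÷ 0.815 ≈ 28.33 MB.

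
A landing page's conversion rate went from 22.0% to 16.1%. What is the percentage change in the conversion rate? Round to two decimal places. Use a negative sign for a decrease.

The change is 16.1 − 22.0 = -5.9 percentage points.
Relative to the original 22.0%, that is -5.9 ÷ 22.0 ≈ -26.82%.

-26.82%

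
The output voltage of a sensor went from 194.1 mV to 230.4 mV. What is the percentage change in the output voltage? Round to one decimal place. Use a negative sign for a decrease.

18.7%

Change: 230.4 − 194.1 = 36.3.
Relative to the original: 36.3 ÷ 194.1 ≈ 18.7%.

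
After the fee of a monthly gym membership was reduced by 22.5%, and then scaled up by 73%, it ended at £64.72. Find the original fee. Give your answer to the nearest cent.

£48.27

The overall multiplier applied was 0.775 × 1.73 = 1.34075.
So the original fee was £64.72 ÷ 1.34075 ≈ £48.27.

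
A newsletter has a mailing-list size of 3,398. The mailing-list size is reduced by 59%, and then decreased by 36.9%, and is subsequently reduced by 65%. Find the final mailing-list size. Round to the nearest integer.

Each change multiplies by a factor: 0.41 × 0.631 × 0.35 = 0.0905485.
3,398 × 0.0905485 = 307.683803 ≈ 308.

308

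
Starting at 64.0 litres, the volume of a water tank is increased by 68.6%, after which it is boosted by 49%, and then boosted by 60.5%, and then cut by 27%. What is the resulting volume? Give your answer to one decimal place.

188.4 litres

After the 68.6% increase: 64.0 × 1.686 = 107.904.
Apply the 49% increase: 107.904 × 1.49 = 160.77696.
60.5% increase: 160.77696 × 1.605 = 258.0470208.
27% decrease: 258.0470208 × 0.73 = 188.374325184 ≈ 188.4.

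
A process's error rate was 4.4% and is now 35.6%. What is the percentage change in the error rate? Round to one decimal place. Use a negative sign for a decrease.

709.1%

The change is 35.6 − 4.4 = 31.2 percentage points.
Relative to the original 4.4%, that is 31.2 ÷ 4.4 ≈ 709.1%.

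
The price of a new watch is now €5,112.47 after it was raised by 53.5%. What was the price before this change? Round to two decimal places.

€3,330.60

The overall multiplier applied was 1.535.
So the original price was €5,112.47 ÷ 1.535 ≈ €3,330.60.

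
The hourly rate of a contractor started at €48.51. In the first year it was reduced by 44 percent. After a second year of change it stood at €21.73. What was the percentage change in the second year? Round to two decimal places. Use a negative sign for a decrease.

After the first year: €48.51 × 0.56 = €27.1656.
Second-year multiplier: €21.73 ÷ €27.1656 ≈ 0.799909.
That is a change of -20.01%.

-20.01%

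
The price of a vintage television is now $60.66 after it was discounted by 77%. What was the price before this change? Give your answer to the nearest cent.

$263.74

The overall multiplier applied was 0.23.
So the original price was $60.66 ÷ 0.23 ≈ $263.74.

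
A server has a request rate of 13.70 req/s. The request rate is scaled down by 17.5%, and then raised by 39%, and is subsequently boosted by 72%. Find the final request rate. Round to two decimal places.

Each change multiplies by a factor: 0.825 × 1.39 × 1.72 = 1.97241.
13.70 × 1.97241 = 27.022017 ≈ 27.02.

27.02 req/s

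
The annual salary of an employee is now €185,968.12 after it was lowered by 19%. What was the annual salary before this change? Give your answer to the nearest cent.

The overall multiplier applied was 0.81.
So the original annual salary was €185,968.12 ÷ 0.81 ≈ €229,590.27.

€229,590.27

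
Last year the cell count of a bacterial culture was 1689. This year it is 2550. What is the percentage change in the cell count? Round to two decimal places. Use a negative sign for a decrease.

Change: 2550 − 1689 = 861.
Relative to the original: 861 ÷ 1689 ≈ 50.98%.

50.98%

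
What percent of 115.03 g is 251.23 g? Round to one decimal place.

251.23 g ÷ 115.03 g ≈ 218.4%.

218.4%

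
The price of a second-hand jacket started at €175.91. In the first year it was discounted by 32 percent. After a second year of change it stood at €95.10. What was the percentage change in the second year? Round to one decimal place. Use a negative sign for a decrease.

-20.5%

After the first year: €175.91 × 0.68 = €119.6188.
Second-year multiplier: €95.10 ÷ €119.6188 ≈ 0.79503.
That is a change of -20.5%.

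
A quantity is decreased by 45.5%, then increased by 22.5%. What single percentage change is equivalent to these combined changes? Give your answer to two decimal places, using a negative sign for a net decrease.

A 45.5% decrease multiplies by 0.545.
Then a 22.5% increase: 0.545 × 1.225 = 0.667625.
Overall factor 0.667625, i.e. -33.24%.

-33.24%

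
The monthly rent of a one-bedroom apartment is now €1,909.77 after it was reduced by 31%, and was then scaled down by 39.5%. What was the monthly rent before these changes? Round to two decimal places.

Undoing the 39.5% decrease: €1,909.77 ÷ 0.605 ≈ €3156.644628.
Undoing the 31% decrease: €3156.644628 ÷ 0.69 ≈ €4,574.85.

€4,574.85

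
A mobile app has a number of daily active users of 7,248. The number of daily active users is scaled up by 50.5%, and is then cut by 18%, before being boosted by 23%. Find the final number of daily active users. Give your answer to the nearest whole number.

Each change multiplies by a factor: 1.505 × 0.82 × 1.23 = 1.517943.
7,248 × 1.517943 = 11002.050864 ≈ 11,002.

11,002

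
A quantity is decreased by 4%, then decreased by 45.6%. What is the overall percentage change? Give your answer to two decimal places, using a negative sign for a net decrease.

-47.78%

The combined multiplier is 0.96 × 0.544 = 0.52224.
That corresponds to a decrease of 47.78%.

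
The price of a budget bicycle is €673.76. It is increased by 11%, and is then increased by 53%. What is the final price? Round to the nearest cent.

€1144.25

11% increase: €673.76 × 1.11 = €747.8736.
53% increase: €747.8736 × 1.53 = €1144.246608 ≈ €1144.25.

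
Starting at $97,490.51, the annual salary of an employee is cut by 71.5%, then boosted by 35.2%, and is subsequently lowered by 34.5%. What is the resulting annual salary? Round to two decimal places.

Each change multiplies by a factor: 0.285 × 1.352 × 0.655 = 0.2523846.
$97,490.51 × 0.2523846 = $24605.103370146 ≈ $24,605.10.

$24,605.10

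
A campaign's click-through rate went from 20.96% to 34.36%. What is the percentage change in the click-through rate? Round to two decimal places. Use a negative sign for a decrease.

63.93%

The change is 34.36 − 20.96 = 13.40 percentage points.
Relative to the original 20.96%, that is 13.40 ÷ 20.96 ≈ 63.93%.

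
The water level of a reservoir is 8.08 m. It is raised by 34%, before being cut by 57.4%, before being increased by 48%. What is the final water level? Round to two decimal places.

6.83 m

Each change multiplies by a factor: 1.34 × 0.426 × 1.48 = 0.8448432.
8.08 × 0.8448432 = 6.826333056 ≈ 6.83.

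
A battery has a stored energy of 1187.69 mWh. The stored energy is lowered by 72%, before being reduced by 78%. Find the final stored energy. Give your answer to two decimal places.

Each change multiplies by a factor: 0.28 × 0.22 = 0.0616.
1187.69 × 0.0616 = 73.161704 ≈ 73.16.

73.16 mWh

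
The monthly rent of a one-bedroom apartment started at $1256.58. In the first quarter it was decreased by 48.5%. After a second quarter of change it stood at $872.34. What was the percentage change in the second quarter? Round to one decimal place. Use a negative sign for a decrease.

After the first quarter: $1256.58 × 0.515 = $647.1387.
Second-quarter multiplier: $872.34 ÷ $647.1387 ≈ 1.348.
That is a change of 34.8%.

34.8%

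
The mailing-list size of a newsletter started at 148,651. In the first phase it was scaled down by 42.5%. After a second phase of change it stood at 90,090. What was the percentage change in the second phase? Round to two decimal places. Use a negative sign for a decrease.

5.40%

After the first phase: 148,651 × 0.575 = 85474.325.
Second-phase multiplier: 90,090 ÷ 85474.325 ≈ 1.054001.
That is a change of 5.40%.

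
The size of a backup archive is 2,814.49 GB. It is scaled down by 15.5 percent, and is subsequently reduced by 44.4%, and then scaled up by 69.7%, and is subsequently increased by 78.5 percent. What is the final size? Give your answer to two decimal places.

4,005.45 GB

Apply the 15.5% decrease: 2,814.49 × 0.845 = 2378.24405.
44.4% decrease: 2378.24405 × 0.556 = 1322.3036918.
69.7% increase: 1322.3036918 × 1.697 = 2243.9493649846.
78.5% increase: 2243.9493649846 × 1.785 = 4005.449616497511 ≈ 4,005.45.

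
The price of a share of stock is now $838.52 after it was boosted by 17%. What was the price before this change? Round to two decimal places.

The overall multiplier applied was 1.17.
So the original price was $838.52 ÷ 1.17 ≈ $716.68.

$716.68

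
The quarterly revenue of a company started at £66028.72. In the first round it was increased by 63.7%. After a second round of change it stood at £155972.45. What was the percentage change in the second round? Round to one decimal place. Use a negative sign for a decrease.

44.3%

After the first round: £66028.72 × 1.637 = £108089.01464.
Second-round multiplier: £155972.45 ÷ £108089.01464 ≈ 1.443.
That is a change of 44.3%.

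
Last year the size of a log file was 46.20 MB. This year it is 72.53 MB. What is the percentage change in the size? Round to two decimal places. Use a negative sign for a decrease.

56.99%

Change: 72.53 − 46.20 = 26.33.
Relative to the original: 26.33 ÷ 46.20 ≈ 56.99%.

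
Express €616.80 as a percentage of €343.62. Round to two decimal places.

€616.80 ÷ €343.62 ≈ 179.50%.

179.50%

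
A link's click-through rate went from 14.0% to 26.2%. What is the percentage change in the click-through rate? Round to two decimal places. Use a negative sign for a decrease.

The change is 26.2 − 14.0 = 12.2 percentage points.
Relative to the original 14.0%, that is 12.2 ÷ 14.0 ≈ 87.14%.

87.14%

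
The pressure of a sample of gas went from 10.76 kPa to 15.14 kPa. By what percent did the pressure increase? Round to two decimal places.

40.71%

Change: 15.14 − 10.76 = 4.38.
Relative to the original: 4.38 ÷ 10.76 ≈ 40.71%.
So the pressure increased by 40.71%.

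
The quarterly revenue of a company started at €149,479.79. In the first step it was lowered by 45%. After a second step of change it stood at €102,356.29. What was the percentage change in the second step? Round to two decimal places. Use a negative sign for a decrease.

After the first step: €149,479.79 × 0.55 = €82213.8845.
Second-step multiplier: €102,356.29 ÷ €82213.8845 ≈ 1.245.
That is a change of 24.50%.

24.50%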